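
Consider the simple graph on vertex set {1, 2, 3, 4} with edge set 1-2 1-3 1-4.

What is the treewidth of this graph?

A width-1 tree decomposition is:
Bags: B1 = {1, 2}  B2 = {1, 3}  B3 = {1, 4}
Tree: B1–B2, B2–B3
Each bag holds 2 vertices, so the decomposition has width 1, which upper-bounds the treewidth. Any graph with an edge has treewidth ≥ 1, and G has the edge 2–1. The upper and lower bounds meet at 1, so that is the treewidth.

1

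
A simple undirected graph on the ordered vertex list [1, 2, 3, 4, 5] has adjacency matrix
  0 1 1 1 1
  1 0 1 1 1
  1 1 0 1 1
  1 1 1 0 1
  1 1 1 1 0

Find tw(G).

A width-4 tree decomposition is:
Bags: B1 = {1, 2, 3, 4, 5}
Tree: (single bag)
A single bag containing all 5 vertices is trivially a valid decomposition of width 4. On the other hand G contains the 5-clique {1, 2, 3, 4, 5}. A clique must lie in a single bag of any decomposition, so no decomposition can have width below 4. Combining the bounds, tw(G) = 4.

4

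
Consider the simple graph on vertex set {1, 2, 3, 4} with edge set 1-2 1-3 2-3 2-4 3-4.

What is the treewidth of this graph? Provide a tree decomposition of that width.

Treewidth 2.
One such decomposition:
Bags: B1 = {2, 3, 4}  B2 = {1, 2, 3}
Tree: B1–B2

Each bag holds 3 vertices, so the decomposition has width 2, which upper-bounds the treewidth. For the lower bound, the 3 vertices {1, 2, 3} are pairwise adjacent, and any tree decomposition puts a clique entirely inside one bag — forcing width ≥ 2. Hence tw(G) = 2 exactly.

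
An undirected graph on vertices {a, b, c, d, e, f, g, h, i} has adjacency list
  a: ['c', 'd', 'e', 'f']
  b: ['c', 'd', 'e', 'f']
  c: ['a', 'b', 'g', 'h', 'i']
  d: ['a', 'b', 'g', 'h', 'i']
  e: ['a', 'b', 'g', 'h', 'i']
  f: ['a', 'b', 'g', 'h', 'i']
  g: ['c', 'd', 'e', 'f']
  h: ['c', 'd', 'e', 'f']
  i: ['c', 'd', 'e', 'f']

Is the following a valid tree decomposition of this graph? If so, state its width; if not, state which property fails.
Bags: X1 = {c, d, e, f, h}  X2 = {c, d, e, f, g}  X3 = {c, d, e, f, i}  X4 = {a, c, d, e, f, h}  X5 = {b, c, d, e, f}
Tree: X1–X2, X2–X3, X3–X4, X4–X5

No — bags containing vertex h are not connected in the tree.

A tree decomposition must satisfy three properties: every vertex lies in some bag; for every edge, both endpoints lie together in some bag; and for every vertex, the bags containing it form a connected subtree. Here bags containing vertex h are not connected in the tree, so the decomposition is invalid.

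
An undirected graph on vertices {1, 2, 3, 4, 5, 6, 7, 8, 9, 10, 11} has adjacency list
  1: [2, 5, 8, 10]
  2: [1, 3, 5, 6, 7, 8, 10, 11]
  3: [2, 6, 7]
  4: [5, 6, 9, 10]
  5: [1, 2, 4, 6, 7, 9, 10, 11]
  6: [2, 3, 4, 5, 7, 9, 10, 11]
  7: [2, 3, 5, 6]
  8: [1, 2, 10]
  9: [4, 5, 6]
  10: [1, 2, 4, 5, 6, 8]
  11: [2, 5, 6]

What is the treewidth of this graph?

A width-3 tree decomposition is:
Bags: B1 = {2, 5, 6, 10}  B2 = {4, 5, 6, 10}  B3 = {4, 5, 6, 9}  B4 = {2, 5, 6, 7}  B5 = {2, 5, 6, 11}  B6 = {1, 2, 5, 10}  B7 = {2, 3, 6, 7}  B8 = {1, 2, 8, 10}
Tree: B1–B2, B2–B3, B1–B4, B1–B5, B1–B6, B4–B7, B6–B8
The largest bag has 4 vertices, giving width 3; this decomposition certifies tw(G) ≤ 3. For the lower bound, the 4 vertices {4, 5, 6, 9} are pairwise adjacent, and any tree decomposition puts a clique entirely inside one bag — forcing width ≥ 3. The upper and lower bounds meet at 3, so that is the treewidth.

3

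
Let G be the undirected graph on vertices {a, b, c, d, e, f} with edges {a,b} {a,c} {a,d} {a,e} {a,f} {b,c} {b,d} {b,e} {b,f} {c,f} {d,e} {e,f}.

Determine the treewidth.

3

A width-3 tree decomposition is:
Bags: B1 = {a, b, d, e}  B2 = {a, b, e, f}  B3 = {a, b, c, f}
Tree: B1–B2, B2–B3
The largest bag has 4 vertices, giving width 3; this decomposition certifies tw(G) ≤ 3. On the other hand G contains the 4-clique {a, b, d, e}. A clique must lie in a single bag of any decomposition, so no decomposition can have width below 3. The upper and lower bounds meet at 3, so that is the treewidth.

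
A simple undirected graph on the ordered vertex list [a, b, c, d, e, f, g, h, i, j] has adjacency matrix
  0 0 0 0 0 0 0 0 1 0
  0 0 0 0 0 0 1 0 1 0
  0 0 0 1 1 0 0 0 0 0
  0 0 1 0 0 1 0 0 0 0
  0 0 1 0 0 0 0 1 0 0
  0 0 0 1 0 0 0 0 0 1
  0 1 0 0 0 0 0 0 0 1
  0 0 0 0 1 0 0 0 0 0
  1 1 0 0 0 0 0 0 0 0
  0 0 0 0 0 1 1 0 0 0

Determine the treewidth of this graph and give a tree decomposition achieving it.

Every bag has size at most 2, so the width is 2 − 1 = 1 and tw(G) ≤ 1. Any graph with an edge has treewidth ≥ 1, and G has the edge a–i. Combining the bounds, tw(G) = 1.

Treewidth 1.
One optimal decomposition is:
Bags: B1 = {a, i}  B2 = {b, i}  B3 = {b, g}  B4 = {g, j}  B5 = {f, j}  B6 = {d, f}  B7 = {c, d}  B8 = {c, e}  B9 = {e, h}
Tree: B1–B2, B2–B3, B3–B4, B4–B5, B5–B6, B6–B7, B7–B8, B8–B9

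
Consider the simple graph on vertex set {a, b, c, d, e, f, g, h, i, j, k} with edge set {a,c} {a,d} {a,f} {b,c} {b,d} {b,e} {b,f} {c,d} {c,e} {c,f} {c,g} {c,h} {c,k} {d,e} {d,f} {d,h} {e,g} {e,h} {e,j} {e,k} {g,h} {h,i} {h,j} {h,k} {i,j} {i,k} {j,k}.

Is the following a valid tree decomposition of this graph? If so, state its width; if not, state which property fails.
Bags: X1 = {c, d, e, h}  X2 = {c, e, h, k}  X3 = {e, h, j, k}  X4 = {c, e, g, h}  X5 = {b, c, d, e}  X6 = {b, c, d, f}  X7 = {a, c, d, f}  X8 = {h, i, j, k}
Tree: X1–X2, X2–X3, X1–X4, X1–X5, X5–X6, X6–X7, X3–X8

Yes; width 3.

Every vertex of G appears in some bag (union = {a, b, c, d, e, f, g, h, i, j, k}); every edge is covered by a bag; and for each vertex v the set of bags containing v is connected in the bag tree. The decomposition is therefore valid. The largest bag has 4 vertices, so the width is 3.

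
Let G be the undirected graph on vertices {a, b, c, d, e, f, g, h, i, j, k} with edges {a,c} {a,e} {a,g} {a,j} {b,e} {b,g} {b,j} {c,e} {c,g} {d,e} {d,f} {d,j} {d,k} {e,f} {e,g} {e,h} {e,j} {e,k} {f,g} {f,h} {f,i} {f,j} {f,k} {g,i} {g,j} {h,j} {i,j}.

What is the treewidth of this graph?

A width-3 tree decomposition is:
Bags: B1 = {e, f, g, j}  B2 = {a, e, g, j}  B3 = {e, f, h, j}  B4 = {d, e, f, j}  B5 = {f, g, i, j}  B6 = {d, e, f, k}  B7 = {b, e, g, j}  B8 = {a, c, e, g}
Tree: B1–B2, B1–B3, B3–B4, B1–B5, B4–B6, B1–B7, B2–B8
Every bag has size at most 4, so the width is 4 − 1 = 3 and tw(G) ≤ 3. Conversely, {a, e, g, j} is a clique of size 4, and the vertices of any clique must share a bag in every tree decomposition; so some bag has ≥ 4 vertices and tw(G) ≥ 3. Hence tw(G) = 3 exactly.

3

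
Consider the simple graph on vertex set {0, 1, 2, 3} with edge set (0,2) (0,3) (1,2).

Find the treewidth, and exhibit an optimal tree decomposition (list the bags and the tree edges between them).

Treewidth 1.
Bags: B1 = {0, 2}  B2 = {1, 2}  B3 = {0, 3}
Tree: B1–B2, B1–B3

Each bag holds 2 vertices, so the decomposition has width 1, which upper-bounds the treewidth. Any graph with an edge has treewidth ≥ 1, and G has the edge 0–2. Therefore the treewidth is 1.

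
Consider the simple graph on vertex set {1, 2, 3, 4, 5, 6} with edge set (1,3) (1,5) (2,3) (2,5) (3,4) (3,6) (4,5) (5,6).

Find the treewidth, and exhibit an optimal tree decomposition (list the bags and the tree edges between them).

Treewidth 2.
One such decomposition:
Bags: B1 = {1, 3, 5}  B2 = {3, 4, 5}  B3 = {2, 3, 5}  B4 = {3, 5, 6}
Tree: B1–B2, B2–B3, B3–B4

Every bag has size at most 3, so the width is 3 − 1 = 2 and tw(G) ≤ 2. The edges 1–3–4–5–1 form a cycle, so G is not a tree and its treewidth is at least 2. Therefore the treewidth is 2.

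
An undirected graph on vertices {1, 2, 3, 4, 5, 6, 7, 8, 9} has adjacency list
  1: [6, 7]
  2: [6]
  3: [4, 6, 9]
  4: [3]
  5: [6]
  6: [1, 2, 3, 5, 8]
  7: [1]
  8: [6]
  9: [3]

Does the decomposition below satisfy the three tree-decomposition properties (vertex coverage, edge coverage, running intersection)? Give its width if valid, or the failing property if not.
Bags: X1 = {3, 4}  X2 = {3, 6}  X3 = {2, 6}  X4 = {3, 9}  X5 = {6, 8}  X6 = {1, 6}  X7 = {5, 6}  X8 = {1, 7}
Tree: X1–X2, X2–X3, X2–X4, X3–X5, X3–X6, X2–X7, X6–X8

Yes; width 1.

Vertex coverage: the bags together contain {1, 2, 3, 4, 5, 6, 7, 8, 9}, the full vertex set. Edge coverage: each edge of G has both endpoints in at least one bag. Running intersection: for every vertex, the bags containing it form a connected subtree. All three properties hold, so this is a valid tree decomposition of width max|bag| − 1 = 1, and hence tw(G) ≤ 1.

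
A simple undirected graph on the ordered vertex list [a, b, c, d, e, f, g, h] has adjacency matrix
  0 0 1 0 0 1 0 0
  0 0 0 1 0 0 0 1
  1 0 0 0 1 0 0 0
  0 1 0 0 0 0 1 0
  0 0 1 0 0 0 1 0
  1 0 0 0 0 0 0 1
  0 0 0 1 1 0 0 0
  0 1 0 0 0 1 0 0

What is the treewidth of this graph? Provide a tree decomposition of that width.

The largest bag has 3 vertices, giving width 2; this decomposition certifies tw(G) ≤ 2. For the lower bound, G contains the cycle d–b–h–f–a–c–e–g–d, so G is not a forest; only forests have treewidth ≤ 1, hence tw(G) ≥ 2. Hence tw(G) = 2 exactly.

Treewidth 2.
Bags: B1 = {b, d, h}  B2 = {d, f, h}  B3 = {a, d, f}  B4 = {a, c, d}  B5 = {c, d, e}  B6 = {d, e, g}
Tree: B1–B2, B2–B3, B3–B4, B4–B5, B5–B6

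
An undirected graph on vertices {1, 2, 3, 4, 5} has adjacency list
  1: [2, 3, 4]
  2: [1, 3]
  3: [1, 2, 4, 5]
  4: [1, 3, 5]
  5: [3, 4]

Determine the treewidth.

2

A width-2 tree decomposition is:
Bags: B1 = {1, 3, 4}  B2 = {3, 4, 5}  B3 = {1, 2, 3}
Tree: B1–B2, B1–B3
Every bag has size at most 3, so the width is 3 − 1 = 2 and tw(G) ≤ 2. Conversely, {1, 2, 3} is a clique of size 3, and the vertices of any clique must share a bag in every tree decomposition; so some bag has ≥ 3 vertices and tw(G) ≥ 2. Combining the bounds, tw(G) = 2.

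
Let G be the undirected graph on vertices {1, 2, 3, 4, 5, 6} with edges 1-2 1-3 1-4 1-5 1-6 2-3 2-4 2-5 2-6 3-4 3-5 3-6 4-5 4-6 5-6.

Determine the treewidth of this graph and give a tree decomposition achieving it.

With just one bag of size 6, the width is 6 − 1 = 5, so tw(G) ≤ 5. For the lower bound, the 6 vertices {1, 2, 3, 4, 5, 6} are pairwise adjacent, and any tree decomposition puts a clique entirely inside one bag — forcing width ≥ 5. Therefore the treewidth is 5.

Treewidth 5.
One such decomposition:
Bags: B1 = {1, 2, 3, 4, 5, 6}
Tree: (single bag)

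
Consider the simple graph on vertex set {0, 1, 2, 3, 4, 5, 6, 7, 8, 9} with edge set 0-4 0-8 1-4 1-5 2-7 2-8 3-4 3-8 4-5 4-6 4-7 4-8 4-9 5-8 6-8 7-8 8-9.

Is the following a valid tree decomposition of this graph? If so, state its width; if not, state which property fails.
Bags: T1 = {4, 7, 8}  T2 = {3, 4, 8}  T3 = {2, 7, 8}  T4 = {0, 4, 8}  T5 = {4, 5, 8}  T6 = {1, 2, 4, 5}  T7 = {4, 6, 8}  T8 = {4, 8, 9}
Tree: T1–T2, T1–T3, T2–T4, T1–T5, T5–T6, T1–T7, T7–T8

A tree decomposition must satisfy three properties: every vertex lies in some bag; for every edge, both endpoints lie together in some bag; and for every vertex, the bags containing it form a connected subtree. Here bags containing vertex 2 are not connected in the tree, so the decomposition is invalid.

No — bags containing vertex 2 are not connected in the tree.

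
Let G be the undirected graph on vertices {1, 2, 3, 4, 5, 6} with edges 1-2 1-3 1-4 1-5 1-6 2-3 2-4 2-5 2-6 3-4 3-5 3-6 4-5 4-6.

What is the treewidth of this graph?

4

A width-4 tree decomposition is:
Bags: B1 = {1, 2, 3, 4, 5}  B2 = {1, 2, 3, 4, 6}
Tree: B1–B2
Each bag holds 5 vertices, so the decomposition has width 4, which upper-bounds the treewidth. On the other hand G contains the 5-clique {1, 2, 3, 4, 5}. A clique must lie in a single bag of any decomposition, so no decomposition can have width below 4. Combining the bounds, tw(G) = 4.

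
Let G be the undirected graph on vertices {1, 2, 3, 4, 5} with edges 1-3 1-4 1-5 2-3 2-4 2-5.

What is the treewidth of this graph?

A width-2 tree decomposition is:
Bags: B1 = {1, 2, 5}  B2 = {1, 2, 3}  B3 = {1, 2, 4}
Tree: B1–B2, B2–B3
Each bag holds 3 vertices, so the decomposition has width 2, which upper-bounds the treewidth. The edges 5–2–3–1–5 form a cycle, so G is not a tree and its treewidth is at least 2. The upper and lower bounds meet at 2, so that is the treewidth.

2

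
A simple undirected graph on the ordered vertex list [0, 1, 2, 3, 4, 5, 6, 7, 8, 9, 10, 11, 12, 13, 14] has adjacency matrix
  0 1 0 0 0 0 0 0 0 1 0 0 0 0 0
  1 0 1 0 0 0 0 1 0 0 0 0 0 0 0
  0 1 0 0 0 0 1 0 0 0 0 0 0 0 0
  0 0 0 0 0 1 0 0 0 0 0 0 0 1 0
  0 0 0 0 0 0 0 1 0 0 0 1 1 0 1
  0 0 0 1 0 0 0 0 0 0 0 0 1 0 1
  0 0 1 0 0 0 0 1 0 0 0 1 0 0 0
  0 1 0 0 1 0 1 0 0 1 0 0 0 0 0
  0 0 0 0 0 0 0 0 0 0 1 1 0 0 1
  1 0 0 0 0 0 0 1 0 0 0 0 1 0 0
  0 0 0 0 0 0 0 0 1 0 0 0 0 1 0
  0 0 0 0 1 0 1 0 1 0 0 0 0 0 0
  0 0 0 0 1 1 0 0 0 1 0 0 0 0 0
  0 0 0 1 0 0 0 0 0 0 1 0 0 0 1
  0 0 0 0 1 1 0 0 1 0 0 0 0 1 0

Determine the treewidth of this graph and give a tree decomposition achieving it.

Treewidth 3.
One such decomposition:
Bags: B1 = {0, 1, 2, 9}  B2 = {1, 2, 7, 9}  B3 = {2, 6, 7, 9}  B4 = {6, 7, 9, 12}  B5 = {4, 6, 7, 12}  B6 = {4, 6, 11, 12}  B7 = {4, 5, 11, 12}  B8 = {4, 5, 11, 14}  B9 = {5, 8, 11, 14}  B10 = {3, 5, 8, 14}  B11 = {3, 8, 13, 14}  B12 = {3, 8, 10, 13}
Tree: B1–B2, B2–B3, B3–B4, B4–B5, B5–B6, B6–B7, B7–B8, B8–B9, B9–B10, B10–B11, B11–B12

Each bag holds 4 vertices, so the decomposition has width 3, which upper-bounds the treewidth. For the lower bound: the 4 vertex sets {0,1,2}, {9}, {7}, {4,6,11,12} are disjoint, each induces a connected subgraph, and every pair is joined by at least one edge of G. Contracting each set to a single vertex therefore yields K_{4} as a minor, and since treewidth is minor-monotone, tw(G) ≥ tw(K_{4}) = 3. The upper and lower bounds meet at 3, so that is the treewidth.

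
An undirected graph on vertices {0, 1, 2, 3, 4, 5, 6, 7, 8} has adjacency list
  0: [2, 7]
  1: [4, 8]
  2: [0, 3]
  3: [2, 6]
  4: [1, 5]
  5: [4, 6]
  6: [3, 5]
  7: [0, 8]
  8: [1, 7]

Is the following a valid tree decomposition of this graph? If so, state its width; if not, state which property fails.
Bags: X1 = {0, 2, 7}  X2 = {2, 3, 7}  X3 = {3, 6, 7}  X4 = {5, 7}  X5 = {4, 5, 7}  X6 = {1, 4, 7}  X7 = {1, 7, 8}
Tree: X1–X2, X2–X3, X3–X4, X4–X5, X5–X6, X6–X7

No — edge (6,5) lies in no bag.

A tree decomposition must satisfy three properties: every vertex lies in some bag; for every edge, both endpoints lie together in some bag; and for every vertex, the bags containing it form a connected subtree. Here edge (6,5) lies in no bag, so the decomposition is invalid.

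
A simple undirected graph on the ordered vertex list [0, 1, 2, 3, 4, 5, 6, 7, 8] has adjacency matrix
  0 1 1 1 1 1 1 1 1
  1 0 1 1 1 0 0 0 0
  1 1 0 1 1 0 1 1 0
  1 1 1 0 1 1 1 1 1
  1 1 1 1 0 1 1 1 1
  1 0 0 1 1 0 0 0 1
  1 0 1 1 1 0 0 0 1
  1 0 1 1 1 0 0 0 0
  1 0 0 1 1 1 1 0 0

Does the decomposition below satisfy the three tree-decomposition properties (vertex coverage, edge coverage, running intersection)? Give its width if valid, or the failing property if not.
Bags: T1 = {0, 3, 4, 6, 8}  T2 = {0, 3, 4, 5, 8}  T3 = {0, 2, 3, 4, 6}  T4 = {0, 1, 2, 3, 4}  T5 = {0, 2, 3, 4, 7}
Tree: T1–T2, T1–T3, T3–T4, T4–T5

Yes; width 4.

Vertex coverage: the bags together contain {0, 1, 2, 3, 4, 5, 6, 7, 8}, the full vertex set. Edge coverage: each edge of G has both endpoints in at least one bag. Running intersection: for every vertex, the bags containing it form a connected subtree. All three properties hold, so this is a valid tree decomposition of width max|bag| − 1 = 4, and hence tw(G) ≤ 4.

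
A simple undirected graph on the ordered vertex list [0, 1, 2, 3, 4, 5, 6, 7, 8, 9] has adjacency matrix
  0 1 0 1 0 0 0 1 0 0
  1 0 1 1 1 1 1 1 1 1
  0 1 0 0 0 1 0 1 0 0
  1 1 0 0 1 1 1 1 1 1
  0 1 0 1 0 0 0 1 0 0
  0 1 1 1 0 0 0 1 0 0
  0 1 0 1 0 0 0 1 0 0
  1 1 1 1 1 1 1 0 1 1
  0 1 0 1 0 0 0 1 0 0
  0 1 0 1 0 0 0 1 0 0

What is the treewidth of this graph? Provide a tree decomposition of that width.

Treewidth 3.
Bags: B1 = {1, 3, 5, 7}  B2 = {1, 3, 6, 7}  B3 = {0, 1, 3, 7}  B4 = {1, 3, 7, 9}  B5 = {1, 2, 5, 7}  B6 = {1, 3, 7, 8}  B7 = {1, 3, 4, 7}
Tree: B1–B2, B1–B3, B3–B4, B1–B5, B3–B6, B2–B7

Each bag holds 4 vertices, so the decomposition has width 3, which upper-bounds the treewidth. Conversely, {1, 2, 5, 7} is a clique of size 4, and the vertices of any clique must share a bag in every tree decomposition; so some bag has ≥ 4 vertices and tw(G) ≥ 3. Hence tw(G) = 3 exactly.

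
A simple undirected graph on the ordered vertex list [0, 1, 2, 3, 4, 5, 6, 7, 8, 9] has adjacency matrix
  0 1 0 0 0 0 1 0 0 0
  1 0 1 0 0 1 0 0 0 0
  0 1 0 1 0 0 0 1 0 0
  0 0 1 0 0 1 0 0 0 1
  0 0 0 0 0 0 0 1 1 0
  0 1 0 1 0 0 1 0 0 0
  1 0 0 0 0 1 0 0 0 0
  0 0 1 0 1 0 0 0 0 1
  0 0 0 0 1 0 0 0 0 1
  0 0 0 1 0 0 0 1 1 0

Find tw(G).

A width-2 tree decomposition is:
Bags: B1 = {4, 7, 8}  B2 = {7, 8, 9}  B3 = {2, 7, 9}  B4 = {2, 3, 9}  B5 = {1, 2, 3}  B6 = {1, 3, 5}  B7 = {0, 1, 5}  B8 = {0, 5, 6}
Tree: B1–B2, B2–B3, B3–B4, B4–B5, B5–B6, B6–B7, B7–B8
Each bag holds 3 vertices, so the decomposition has width 2, which upper-bounds the treewidth. The edges 4–8–9–7–4 form a cycle, so G is not a tree and its treewidth is at least 2. Hence tw(G) = 2 exactly.

2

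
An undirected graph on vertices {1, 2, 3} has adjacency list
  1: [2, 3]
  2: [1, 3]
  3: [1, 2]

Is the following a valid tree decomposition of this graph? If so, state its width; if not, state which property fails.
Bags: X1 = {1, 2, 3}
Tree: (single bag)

Checking the three conditions: (i) the bags cover all of {1, 2, 3}; (ii) for each edge, some bag contains both endpoints; (iii) the bags containing any fixed vertex form a subtree. All hold, so the decomposition is valid with width 3 − 1 = 2.

Yes; width 2.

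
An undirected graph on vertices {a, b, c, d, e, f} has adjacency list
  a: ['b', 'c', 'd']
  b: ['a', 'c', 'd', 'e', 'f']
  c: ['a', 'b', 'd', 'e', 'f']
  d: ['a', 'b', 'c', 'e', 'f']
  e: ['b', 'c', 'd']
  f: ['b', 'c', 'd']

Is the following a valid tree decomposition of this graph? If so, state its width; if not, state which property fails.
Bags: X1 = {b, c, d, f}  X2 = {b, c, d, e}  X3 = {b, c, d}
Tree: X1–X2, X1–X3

A tree decomposition must satisfy three properties: every vertex lies in some bag; for every edge, both endpoints lie together in some bag; and for every vertex, the bags containing it form a connected subtree. Here vertex a appears in no bag, so the decomposition is invalid.

No — vertex a appears in no bag.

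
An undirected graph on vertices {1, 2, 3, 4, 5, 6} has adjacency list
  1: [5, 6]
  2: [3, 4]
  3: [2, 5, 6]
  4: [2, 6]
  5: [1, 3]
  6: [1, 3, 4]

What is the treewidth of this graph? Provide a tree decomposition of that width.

Treewidth 2.
Bags: B1 = {2, 4, 6}  B2 = {2, 3, 6}  B3 = {1, 3, 6}  B4 = {1, 3, 5}
Tree: B1–B2, B2–B3, B3–B4

Each bag holds 3 vertices, so the decomposition has width 2, which upper-bounds the treewidth. For the lower bound, G contains the cycle 4–2–3–6–4, so G is not a forest; only forests have treewidth ≤ 1, hence tw(G) ≥ 2. Therefore the treewidth is 2.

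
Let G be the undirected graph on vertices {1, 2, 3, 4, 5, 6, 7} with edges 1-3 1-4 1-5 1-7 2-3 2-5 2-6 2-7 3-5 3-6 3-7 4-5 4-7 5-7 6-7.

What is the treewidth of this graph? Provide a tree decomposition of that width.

Every bag has size at most 4, so the width is 4 − 1 = 3 and tw(G) ≤ 3. On the other hand G contains the 4-clique {1, 3, 5, 7}. A clique must lie in a single bag of any decomposition, so no decomposition can have width below 3. Hence tw(G) = 3 exactly.

Treewidth 3.
Bags: B1 = {2, 3, 5, 7}  B2 = {1, 3, 5, 7}  B3 = {2, 3, 6, 7}  B4 = {1, 4, 5, 7}
Tree: B1–B2, B1–B3, B2–B4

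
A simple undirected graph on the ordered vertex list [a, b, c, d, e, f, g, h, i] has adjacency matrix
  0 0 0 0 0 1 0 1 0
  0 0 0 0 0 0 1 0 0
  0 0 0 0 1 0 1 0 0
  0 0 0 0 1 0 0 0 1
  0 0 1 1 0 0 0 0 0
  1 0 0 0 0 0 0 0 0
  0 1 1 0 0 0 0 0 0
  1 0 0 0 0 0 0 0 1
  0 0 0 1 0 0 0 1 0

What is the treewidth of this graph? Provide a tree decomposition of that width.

Every bag has size at most 2, so the width is 2 − 1 = 1 and tw(G) ≤ 1. Since G has at least one edge (e.g. f–a), it is not an edgeless graph, so tw(G) ≥ 1. The upper and lower bounds meet at 1, so that is the treewidth.

Treewidth 1.
One such decomposition:
Bags: B1 = {a, f}  B2 = {a, h}  B3 = {h, i}  B4 = {d, i}  B5 = {d, e}  B6 = {c, e}  B7 = {c, g}  B8 = {b, g}
Tree: B1–B2, B2–B3, B3–B4, B4–B5, B5–B6, B6–B7, B7–B8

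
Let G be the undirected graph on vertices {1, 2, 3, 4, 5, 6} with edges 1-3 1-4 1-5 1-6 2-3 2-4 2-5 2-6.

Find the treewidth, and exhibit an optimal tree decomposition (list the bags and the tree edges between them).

Every bag has size at most 3, so the width is 3 − 1 = 2 and tw(G) ≤ 2. The edges 5–2–4–1–5 form a cycle, so G is not a tree and its treewidth is at least 2. Therefore the treewidth is 2.

Treewidth 2.
One optimal decomposition is:
Bags: B1 = {1, 2, 5}  B2 = {1, 2, 4}  B3 = {1, 2, 3}  B4 = {1, 2, 6}
Tree: B1–B2, B2–B3, B3–B4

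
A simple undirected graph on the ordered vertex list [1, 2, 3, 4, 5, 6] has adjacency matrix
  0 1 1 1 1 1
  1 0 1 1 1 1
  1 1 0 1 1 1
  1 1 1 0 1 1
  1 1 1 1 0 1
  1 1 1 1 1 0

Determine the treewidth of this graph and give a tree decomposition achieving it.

With just one bag of size 6, the width is 6 − 1 = 5, so tw(G) ≤ 5. For the lower bound, the 6 vertices {1, 2, 3, 4, 5, 6} are pairwise adjacent, and any tree decomposition puts a clique entirely inside one bag — forcing width ≥ 5. The upper and lower bounds meet at 5, so that is the treewidth.

Treewidth 5.
Bags: B1 = {1, 2, 3, 4, 5, 6}
Tree: (single bag)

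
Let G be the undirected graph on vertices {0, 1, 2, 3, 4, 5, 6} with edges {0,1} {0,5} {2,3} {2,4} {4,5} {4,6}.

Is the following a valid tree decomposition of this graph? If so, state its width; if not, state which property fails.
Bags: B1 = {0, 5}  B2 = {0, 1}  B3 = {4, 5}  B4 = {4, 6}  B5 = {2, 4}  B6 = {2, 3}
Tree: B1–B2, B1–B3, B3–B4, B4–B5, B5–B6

Yes; width 1.

Vertex coverage: the bags together contain {0, 1, 2, 3, 4, 5, 6}, the full vertex set. Edge coverage: each edge of G has both endpoints in at least one bag. Running intersection: for every vertex, the bags containing it form a connected subtree. All three properties hold, so this is a valid tree decomposition of width max|bag| − 1 = 1, and hence tw(G) ≤ 1.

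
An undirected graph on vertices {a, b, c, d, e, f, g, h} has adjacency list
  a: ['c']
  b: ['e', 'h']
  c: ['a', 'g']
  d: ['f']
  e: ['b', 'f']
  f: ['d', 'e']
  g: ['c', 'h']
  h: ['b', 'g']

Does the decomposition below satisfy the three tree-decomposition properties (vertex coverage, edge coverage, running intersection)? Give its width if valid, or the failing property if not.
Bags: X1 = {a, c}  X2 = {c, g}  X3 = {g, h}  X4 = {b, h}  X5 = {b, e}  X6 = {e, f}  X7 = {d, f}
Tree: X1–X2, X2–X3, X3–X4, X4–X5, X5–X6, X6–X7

Every vertex of G appears in some bag (union = {a, b, c, d, e, f, g, h}); every edge is covered by a bag; and for each vertex v the set of bags containing v is connected in the bag tree. The decomposition is therefore valid. The largest bag has 2 vertices, so the width is 1.

Yes; width 1.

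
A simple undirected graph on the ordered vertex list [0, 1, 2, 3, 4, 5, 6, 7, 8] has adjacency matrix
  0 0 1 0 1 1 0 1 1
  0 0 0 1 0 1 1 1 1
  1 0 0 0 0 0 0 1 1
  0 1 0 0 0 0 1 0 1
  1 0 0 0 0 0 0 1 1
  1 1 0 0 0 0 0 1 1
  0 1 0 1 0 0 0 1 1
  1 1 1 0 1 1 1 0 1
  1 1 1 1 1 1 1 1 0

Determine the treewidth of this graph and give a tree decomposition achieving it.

Treewidth 3.
Bags: B1 = {1, 5, 7, 8}  B2 = {0, 5, 7, 8}  B3 = {0, 4, 7, 8}  B4 = {1, 6, 7, 8}  B5 = {1, 3, 6, 8}  B6 = {0, 2, 7, 8}
Tree: B1–B2, B2–B3, B1–B4, B4–B5, B3–B6

Each bag holds 4 vertices, so the decomposition has width 3, which upper-bounds the treewidth. Conversely, {1, 3, 6, 8} is a clique of size 4, and the vertices of any clique must share a bag in every tree decomposition; so some bag has ≥ 4 vertices and tw(G) ≥ 3. Hence tw(G) = 3 exactly.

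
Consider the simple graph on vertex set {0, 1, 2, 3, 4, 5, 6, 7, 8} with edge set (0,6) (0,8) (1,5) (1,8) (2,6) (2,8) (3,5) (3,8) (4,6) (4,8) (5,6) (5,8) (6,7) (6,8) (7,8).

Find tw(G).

A width-2 tree decomposition is:
Bags: B1 = {2, 6, 8}  B2 = {5, 6, 8}  B3 = {3, 5, 8}  B4 = {6, 7, 8}  B5 = {1, 5, 8}  B6 = {0, 6, 8}  B7 = {4, 6, 8}
Tree: B1–B2, B2–B3, B2–B4, B2–B5, B4–B6, B4–B7
Each bag holds 3 vertices, so the decomposition has width 2, which upper-bounds the treewidth. For the lower bound, the 3 vertices {1, 5, 8} are pairwise adjacent, and any tree decomposition puts a clique entirely inside one bag — forcing width ≥ 2. Therefore the treewidth is 2.

2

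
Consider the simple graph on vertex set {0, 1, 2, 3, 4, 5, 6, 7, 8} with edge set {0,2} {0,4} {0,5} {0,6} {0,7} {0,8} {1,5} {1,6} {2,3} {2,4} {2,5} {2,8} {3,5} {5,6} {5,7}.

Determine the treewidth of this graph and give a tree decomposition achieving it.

Each bag holds 3 vertices, so the decomposition has width 2, which upper-bounds the treewidth. Conversely, {0, 2, 8} is a clique of size 3, and the vertices of any clique must share a bag in every tree decomposition; so some bag has ≥ 3 vertices and tw(G) ≥ 2. Therefore the treewidth is 2.

Treewidth 2.
Bags: B1 = {0, 5, 7}  B2 = {0, 2, 5}  B3 = {0, 5, 6}  B4 = {0, 2, 4}  B5 = {0, 2, 8}  B6 = {1, 5, 6}  B7 = {2, 3, 5}
Tree: B1–B2, B2–B3, B2–B4, B4–B5, B3–B6, B2–B7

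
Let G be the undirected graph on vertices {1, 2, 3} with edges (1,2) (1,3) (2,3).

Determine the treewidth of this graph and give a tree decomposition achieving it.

Treewidth 2.
One optimal decomposition is:
Bags: B1 = {1, 2, 3}
Tree: (single bag)

With just one bag of size 3, the width is 3 − 1 = 2, so tw(G) ≤ 2. Conversely, {1, 2, 3} is a clique of size 3, and the vertices of any clique must share a bag in every tree decomposition; so some bag has ≥ 3 vertices and tw(G) ≥ 2. Combining the bounds, tw(G) = 2.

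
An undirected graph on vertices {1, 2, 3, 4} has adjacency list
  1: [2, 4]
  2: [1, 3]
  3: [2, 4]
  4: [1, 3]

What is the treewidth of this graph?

2

A width-2 tree decomposition is:
Bags: B1 = {1, 3, 4}  B2 = {1, 2, 3}
Tree: B1–B2
Every bag has size at most 3, so the width is 3 − 1 = 2 and tw(G) ≤ 2. The edges 1–4–3–2–1 form a cycle, so G is not a tree and its treewidth is at least 2. Combining the bounds, tw(G) = 2.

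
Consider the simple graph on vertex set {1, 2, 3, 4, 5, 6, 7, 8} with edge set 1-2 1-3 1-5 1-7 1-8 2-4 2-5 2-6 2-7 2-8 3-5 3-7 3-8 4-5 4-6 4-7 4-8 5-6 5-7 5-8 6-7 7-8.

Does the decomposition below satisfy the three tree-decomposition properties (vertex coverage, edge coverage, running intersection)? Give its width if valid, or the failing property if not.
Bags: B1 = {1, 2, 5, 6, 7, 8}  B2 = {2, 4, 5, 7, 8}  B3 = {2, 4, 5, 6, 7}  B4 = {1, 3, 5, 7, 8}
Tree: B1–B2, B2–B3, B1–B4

A tree decomposition must satisfy three properties: every vertex lies in some bag; for every edge, both endpoints lie together in some bag; and for every vertex, the bags containing it form a connected subtree. Here bags containing vertex 6 are not connected in the tree, so the decomposition is invalid.

No — bags containing vertex 6 are not connected in the tree.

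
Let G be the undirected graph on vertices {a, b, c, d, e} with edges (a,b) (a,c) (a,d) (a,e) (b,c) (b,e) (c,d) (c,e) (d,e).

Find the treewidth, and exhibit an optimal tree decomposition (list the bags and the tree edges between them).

Every bag has size at most 4, so the width is 4 − 1 = 3 and tw(G) ≤ 3. On the other hand G contains the 4-clique {a, c, d, e}. A clique must lie in a single bag of any decomposition, so no decomposition can have width below 3. The upper and lower bounds meet at 3, so that is the treewidth.

Treewidth 3.
One such decomposition:
Bags: B1 = {a, b, c, e}  B2 = {a, c, d, e}
Tree: B1–B2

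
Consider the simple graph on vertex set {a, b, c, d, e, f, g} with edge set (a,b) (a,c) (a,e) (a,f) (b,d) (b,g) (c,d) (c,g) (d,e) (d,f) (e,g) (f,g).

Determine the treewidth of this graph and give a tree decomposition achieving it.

The largest bag has 4 vertices, giving width 3; this decomposition certifies tw(G) ≤ 3. For the lower bound: the 4 vertex sets {c,g}, {d,e}, {a}, {b} are disjoint, each induces a connected subgraph, and every pair is joined by at least one edge of G. Contracting each set to a single vertex therefore yields K_{4} as a minor, and since treewidth is minor-monotone, tw(G) ≥ tw(K_{4}) = 3. Combining the bounds, tw(G) = 3.

Treewidth 3.
Bags: B1 = {a, c, d, g}  B2 = {a, d, e, g}  B3 = {a, b, d, g}  B4 = {a, d, f, g}
Tree: B1–B2, B2–B3, B3–B4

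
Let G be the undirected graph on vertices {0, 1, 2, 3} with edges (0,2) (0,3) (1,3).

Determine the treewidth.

A width-1 tree decomposition is:
Bags: B1 = {0, 2}  B2 = {0, 3}  B3 = {1, 3}
Tree: B1–B2, B2–B3
Every bag has size at most 2, so the width is 2 − 1 = 1 and tw(G) ≤ 1. Any graph with an edge has treewidth ≥ 1, and G has the edge 0–2. Therefore the treewidth is 1.

1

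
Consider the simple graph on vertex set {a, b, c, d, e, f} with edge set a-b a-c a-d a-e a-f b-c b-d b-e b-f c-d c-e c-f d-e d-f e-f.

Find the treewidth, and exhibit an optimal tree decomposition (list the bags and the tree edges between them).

Treewidth 5.
One optimal decomposition is:
Bags: B1 = {a, b, c, d, e, f}
Tree: (single bag)

A single bag containing all 6 vertices is trivially a valid decomposition of width 5. On the other hand G contains the 6-clique {a, b, c, d, e, f}. A clique must lie in a single bag of any decomposition, so no decomposition can have width below 5. Hence tw(G) = 5 exactly.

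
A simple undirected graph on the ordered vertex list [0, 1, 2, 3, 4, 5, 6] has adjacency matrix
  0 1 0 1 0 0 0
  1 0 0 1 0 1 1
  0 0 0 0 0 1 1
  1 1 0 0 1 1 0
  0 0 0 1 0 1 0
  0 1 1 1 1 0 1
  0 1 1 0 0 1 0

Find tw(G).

A width-2 tree decomposition is:
Bags: B1 = {1, 3, 5}  B2 = {3, 4, 5}  B3 = {1, 5, 6}  B4 = {0, 1, 3}  B5 = {2, 5, 6}
Tree: B1–B2, B1–B3, B1–B4, B3–B5
Each bag holds 3 vertices, so the decomposition has width 2, which upper-bounds the treewidth. Conversely, {0, 1, 3} is a clique of size 3, and the vertices of any clique must share a bag in every tree decomposition; so some bag has ≥ 3 vertices and tw(G) ≥ 2. The upper and lower bounds meet at 2, so that is the treewidth.

2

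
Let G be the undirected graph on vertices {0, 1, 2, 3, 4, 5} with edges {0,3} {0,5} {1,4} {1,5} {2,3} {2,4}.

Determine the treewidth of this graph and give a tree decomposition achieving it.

Each bag holds 3 vertices, so the decomposition has width 2, which upper-bounds the treewidth. Since 4–1–5–0–3–2–4 is a cycle in G, G is not acyclic. Forests are exactly the graphs of treewidth ≤ 1, so tw(G) ≥ 2. The upper and lower bounds meet at 2, so that is the treewidth.

Treewidth 2.
Bags: B1 = {1, 4, 5}  B2 = {0, 4, 5}  B3 = {0, 3, 4}  B4 = {2, 3, 4}
Tree: B1–B2, B2–B3, B3–B4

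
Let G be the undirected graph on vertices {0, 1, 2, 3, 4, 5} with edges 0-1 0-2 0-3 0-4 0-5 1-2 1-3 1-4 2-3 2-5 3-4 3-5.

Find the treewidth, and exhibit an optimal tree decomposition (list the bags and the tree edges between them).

Every bag has size at most 4, so the width is 4 − 1 = 3 and tw(G) ≤ 3. For the lower bound, the 4 vertices {0, 1, 2, 3} are pairwise adjacent, and any tree decomposition puts a clique entirely inside one bag — forcing width ≥ 3. Hence tw(G) = 3 exactly.

Treewidth 3.
One optimal decomposition is:
Bags: B1 = {0, 1, 2, 3}  B2 = {0, 2, 3, 5}  B3 = {0, 1, 3, 4}
Tree: B1–B2, B1–B3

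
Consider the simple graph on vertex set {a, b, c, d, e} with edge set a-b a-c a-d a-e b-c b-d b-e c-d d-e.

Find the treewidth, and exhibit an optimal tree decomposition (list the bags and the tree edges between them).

Treewidth 3.
One such decomposition:
Bags: B1 = {a, b, d, e}  B2 = {a, b, c, d}
Tree: B1–B2

The largest bag has 4 vertices, giving width 3; this decomposition certifies tw(G) ≤ 3. On the other hand G contains the 4-clique {a, b, d, e}. A clique must lie in a single bag of any decomposition, so no decomposition can have width below 3. Therefore the treewidth is 3.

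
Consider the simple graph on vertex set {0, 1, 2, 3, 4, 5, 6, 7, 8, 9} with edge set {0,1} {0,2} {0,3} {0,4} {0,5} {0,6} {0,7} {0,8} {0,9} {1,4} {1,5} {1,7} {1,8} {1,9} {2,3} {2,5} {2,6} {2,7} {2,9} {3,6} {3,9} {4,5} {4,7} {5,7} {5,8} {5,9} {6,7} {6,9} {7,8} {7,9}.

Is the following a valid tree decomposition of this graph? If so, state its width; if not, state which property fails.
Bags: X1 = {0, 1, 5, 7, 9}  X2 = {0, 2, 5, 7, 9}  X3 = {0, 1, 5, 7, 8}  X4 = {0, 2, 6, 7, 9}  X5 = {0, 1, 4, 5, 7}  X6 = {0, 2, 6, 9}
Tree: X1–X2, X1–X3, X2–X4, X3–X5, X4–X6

No — vertex 3 appears in no bag.

A tree decomposition must satisfy three properties: every vertex lies in some bag; for every edge, both endpoints lie together in some bag; and for every vertex, the bags containing it form a connected subtree. Here vertex 3 appears in no bag, so the decomposition is invalid.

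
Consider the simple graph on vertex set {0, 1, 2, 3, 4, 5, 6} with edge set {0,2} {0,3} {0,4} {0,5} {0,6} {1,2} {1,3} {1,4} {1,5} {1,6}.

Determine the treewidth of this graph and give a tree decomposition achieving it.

Every bag has size at most 3, so the width is 3 − 1 = 2 and tw(G) ≤ 2. Since 0–6–1–4–0 is a cycle in G, G is not acyclic. Forests are exactly the graphs of treewidth ≤ 1, so tw(G) ≥ 2. Hence tw(G) = 2 exactly.

Treewidth 2.
One optimal decomposition is:
Bags: B1 = {0, 1, 6}  B2 = {0, 1, 4}  B3 = {0, 1, 3}  B4 = {0, 1, 5}  B5 = {0, 1, 2}
Tree: B1–B2, B2–B3, B3–B4, B4–B5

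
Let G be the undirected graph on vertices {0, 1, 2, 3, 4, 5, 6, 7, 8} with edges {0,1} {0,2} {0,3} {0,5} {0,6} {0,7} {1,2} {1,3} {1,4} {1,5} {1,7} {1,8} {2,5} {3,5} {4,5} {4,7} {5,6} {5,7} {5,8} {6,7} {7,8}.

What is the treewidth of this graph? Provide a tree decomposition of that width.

Treewidth 3.
One optimal decomposition is:
Bags: B1 = {1, 4, 5, 7}  B2 = {0, 1, 5, 7}  B3 = {0, 1, 3, 5}  B4 = {0, 5, 6, 7}  B5 = {0, 1, 2, 5}  B6 = {1, 5, 7, 8}
Tree: B1–B2, B2–B3, B2–B4, B3–B5, B2–B6

The largest bag has 4 vertices, giving width 3; this decomposition certifies tw(G) ≤ 3. For the lower bound, the 4 vertices {0, 1, 2, 5} are pairwise adjacent, and any tree decomposition puts a clique entirely inside one bag — forcing width ≥ 3. Hence tw(G) = 3 exactly.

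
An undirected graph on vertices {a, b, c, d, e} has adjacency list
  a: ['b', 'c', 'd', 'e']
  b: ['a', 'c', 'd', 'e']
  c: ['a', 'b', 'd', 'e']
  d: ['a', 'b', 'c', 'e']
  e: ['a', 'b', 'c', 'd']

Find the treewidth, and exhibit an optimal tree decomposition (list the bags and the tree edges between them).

With just one bag of size 5, the width is 5 − 1 = 4, so tw(G) ≤ 4. Conversely, {a, b, c, d, e} is a clique of size 5, and the vertices of any clique must share a bag in every tree decomposition; so some bag has ≥ 5 vertices and tw(G) ≥ 4. The upper and lower bounds meet at 4, so that is the treewidth.

Treewidth 4.
One such decomposition:
Bags: B1 = {a, b, c, d, e}
Tree: (single bag)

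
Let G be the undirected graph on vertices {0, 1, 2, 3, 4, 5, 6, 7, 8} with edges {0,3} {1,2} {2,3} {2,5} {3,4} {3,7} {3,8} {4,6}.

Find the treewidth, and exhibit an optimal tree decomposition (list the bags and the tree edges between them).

Treewidth 1.
Bags: B1 = {3, 7}  B2 = {2, 3}  B3 = {0, 3}  B4 = {1, 2}  B5 = {3, 8}  B6 = {2, 5}  B7 = {3, 4}  B8 = {4, 6}
Tree: B1–B2, B1–B3, B2–B4, B2–B5, B2–B6, B3–B7, B7–B8

Each bag holds 2 vertices, so the decomposition has width 1, which upper-bounds the treewidth. Any graph with an edge has treewidth ≥ 1, and G has the edge 7–3. Therefore the treewidth is 1.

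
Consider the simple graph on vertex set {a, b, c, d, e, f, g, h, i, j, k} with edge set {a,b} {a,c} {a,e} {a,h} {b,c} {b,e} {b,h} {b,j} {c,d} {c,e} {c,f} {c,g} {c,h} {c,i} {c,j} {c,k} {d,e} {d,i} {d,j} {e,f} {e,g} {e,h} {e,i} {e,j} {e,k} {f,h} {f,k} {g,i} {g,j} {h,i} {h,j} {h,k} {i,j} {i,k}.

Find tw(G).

4

A width-4 tree decomposition is:
Bags: B1 = {b, c, e, h, j}  B2 = {c, e, h, i, j}  B3 = {a, b, c, e, h}  B4 = {c, e, g, i, j}  B5 = {c, e, h, i, k}  B6 = {c, d, e, i, j}  B7 = {c, e, f, h, k}
Tree: B1–B2, B1–B3, B2–B4, B2–B5, B2–B6, B5–B7
Every bag has size at most 5, so the width is 5 − 1 = 4 and tw(G) ≤ 4. For the lower bound, the 5 vertices {c, d, e, i, j} are pairwise adjacent, and any tree decomposition puts a clique entirely inside one bag — forcing width ≥ 4. Therefore the treewidth is 4.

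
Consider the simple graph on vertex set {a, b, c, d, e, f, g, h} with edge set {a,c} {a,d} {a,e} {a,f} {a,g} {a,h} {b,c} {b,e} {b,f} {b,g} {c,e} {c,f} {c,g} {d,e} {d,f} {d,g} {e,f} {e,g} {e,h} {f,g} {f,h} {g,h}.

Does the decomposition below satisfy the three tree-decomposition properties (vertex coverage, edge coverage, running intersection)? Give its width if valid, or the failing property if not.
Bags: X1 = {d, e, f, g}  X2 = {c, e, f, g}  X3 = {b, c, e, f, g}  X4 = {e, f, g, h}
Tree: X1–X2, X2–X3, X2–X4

A tree decomposition must satisfy three properties: every vertex lies in some bag; for every edge, both endpoints lie together in some bag; and for every vertex, the bags containing it form a connected subtree. Here vertex a appears in no bag, so the decomposition is invalid.

No — vertex a appears in no bag.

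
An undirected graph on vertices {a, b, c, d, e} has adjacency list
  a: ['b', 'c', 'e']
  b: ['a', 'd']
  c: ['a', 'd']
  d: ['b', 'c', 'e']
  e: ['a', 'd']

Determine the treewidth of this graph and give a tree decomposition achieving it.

Each bag holds 3 vertices, so the decomposition has width 2, which upper-bounds the treewidth. Since c–a–e–d–c is a cycle in G, G is not acyclic. Forests are exactly the graphs of treewidth ≤ 1, so tw(G) ≥ 2. Therefore the treewidth is 2.

Treewidth 2.
Bags: B1 = {a, c, d}  B2 = {a, d, e}  B3 = {a, b, d}
Tree: B1–B2, B2–B3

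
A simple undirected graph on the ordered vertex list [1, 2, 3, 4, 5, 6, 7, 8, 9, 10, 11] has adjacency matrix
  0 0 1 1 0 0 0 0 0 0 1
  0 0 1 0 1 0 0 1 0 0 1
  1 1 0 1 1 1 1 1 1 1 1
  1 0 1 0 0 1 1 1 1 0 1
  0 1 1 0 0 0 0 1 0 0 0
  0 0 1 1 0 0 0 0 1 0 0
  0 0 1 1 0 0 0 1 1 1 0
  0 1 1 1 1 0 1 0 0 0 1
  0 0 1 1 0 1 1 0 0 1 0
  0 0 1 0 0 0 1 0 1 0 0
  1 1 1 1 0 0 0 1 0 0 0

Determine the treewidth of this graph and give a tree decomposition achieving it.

Treewidth 3.
One such decomposition:
Bags: B1 = {3, 4, 7, 8}  B2 = {3, 4, 7, 9}  B3 = {3, 4, 8, 11}  B4 = {2, 3, 8, 11}  B5 = {2, 3, 5, 8}  B6 = {3, 4, 6, 9}  B7 = {3, 7, 9, 10}  B8 = {1, 3, 4, 11}
Tree: B1–B2, B1–B3, B3–B4, B4–B5, B2–B6, B2–B7, B3–B8

Every bag has size at most 4, so the width is 4 − 1 = 3 and tw(G) ≤ 3. On the other hand G contains the 4-clique {2, 3, 8, 11}. A clique must lie in a single bag of any decomposition, so no decomposition can have width below 3. Therefore the treewidth is 3.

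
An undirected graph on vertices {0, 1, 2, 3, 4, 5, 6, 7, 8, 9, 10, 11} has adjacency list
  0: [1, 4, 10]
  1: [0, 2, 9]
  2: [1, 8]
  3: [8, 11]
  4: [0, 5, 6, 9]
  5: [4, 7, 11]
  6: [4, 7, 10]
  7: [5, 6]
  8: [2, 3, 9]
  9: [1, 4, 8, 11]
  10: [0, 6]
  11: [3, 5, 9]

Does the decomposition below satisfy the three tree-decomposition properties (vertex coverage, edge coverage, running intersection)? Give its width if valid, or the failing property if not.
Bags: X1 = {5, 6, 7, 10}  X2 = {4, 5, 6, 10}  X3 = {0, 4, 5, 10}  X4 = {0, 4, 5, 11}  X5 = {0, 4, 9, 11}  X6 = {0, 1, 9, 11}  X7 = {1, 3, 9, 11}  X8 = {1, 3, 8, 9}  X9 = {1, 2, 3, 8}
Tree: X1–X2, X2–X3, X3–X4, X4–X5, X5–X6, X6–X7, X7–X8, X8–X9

Every vertex of G appears in some bag (union = {0, 1, 2, 3, 4, 5, 6, 7, 8, 9, 10, 11}); every edge is covered by a bag; and for each vertex v the set of bags containing v is connected in the bag tree. The decomposition is therefore valid. The largest bag has 4 vertices, so the width is 3.

Yes; width 3.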